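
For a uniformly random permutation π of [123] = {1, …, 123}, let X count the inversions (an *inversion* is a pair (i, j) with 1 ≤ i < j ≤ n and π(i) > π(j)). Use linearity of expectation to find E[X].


Write X = Σ X_I over the C(123, 2) = 7503 pairs i < j, with X_I the indicator of one inversion.
There are 7503 indicators.
For each fixed pair i < j, the values π(i) and π(j) are two distinct elements of {1, …, 123} in uniformly random order; by symmetry P[π(i) > π(j)] = 1/2.
By linearity: E[X] = 7503 · (1/2) = C(123, 2) · (1/2) = 7503/2 = 7503/2 ≈ 3751.5000.

E[X] = 7503/2 = 3751.5000.


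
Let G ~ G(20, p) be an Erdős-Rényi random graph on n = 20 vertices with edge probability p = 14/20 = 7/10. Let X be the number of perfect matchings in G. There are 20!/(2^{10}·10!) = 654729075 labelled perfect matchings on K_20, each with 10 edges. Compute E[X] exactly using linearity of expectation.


K_20 has 20!/(2^{10}·10!) = 654729075 labelled perfect matchings.
For each such perfect matching H, let X_H = 1 if all 10 edges of H are present in G. Then P[X_H = 1] = p^{10} = (7/10)^{10} = 282475249/10000000000.
Summing the indicators: E[X] = Σ_H E[X_H] = 654729075 · p^{10} = 654729075 · 282475249/10000000000 = 7397790339526587/400000000.
Numerically: E[X] ≈ 1.8494e+07.

E[X] = 654729075 · (7/10)^{10} = 7397790339526587/400000000 ≈ 1.8494e+07.


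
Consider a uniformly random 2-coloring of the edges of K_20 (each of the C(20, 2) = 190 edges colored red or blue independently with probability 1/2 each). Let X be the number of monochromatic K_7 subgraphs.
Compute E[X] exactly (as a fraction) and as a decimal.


Let X = Σ_S X_S over the C(20, 7) = 77520 subsets S of size 7, where X_S = 1 if the K_7 on S is monochromatic.
For a fixed S, the K_7 on S has C(7, 2) = 21 edges. P[all 21 edges red] = (1/2)^21, and likewise for blue, so P[monochromatic] = 2·(1/2)^21 = 2^{1 − 21} = 1/1048576.
By linearity: E[X] = C(20, 7) · 2^{1 − 21} = 77520 · 1/1048576 = 4845/65536.
Numerically: E[X] ≈ 0.074.

E[X] = C(20,7)·2^(1−C(7,2)) = 4845/65536 ≈ 0.074.


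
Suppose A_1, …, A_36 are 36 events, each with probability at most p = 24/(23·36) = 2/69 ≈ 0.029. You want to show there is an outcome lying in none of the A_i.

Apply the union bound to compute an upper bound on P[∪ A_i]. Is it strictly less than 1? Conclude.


Union bound: P[∪_{i=1}^{36} A_i] ≤ Σ_i P[A_i] ≤ 36·p = 36·(2/69) = 24/23.
Numerically: 24/23 ≈ 1.043.
Is 24/23 < 1? NO.
Since the bound 24/23 is ≥ 1, the union bound is uninformative here; it does NOT by itself certify existence.

36·p = 24/23 ≈ 1.043; existence NOT certified by the union bound.


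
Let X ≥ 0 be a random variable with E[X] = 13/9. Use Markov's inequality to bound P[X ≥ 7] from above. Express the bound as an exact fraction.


μ = E[X] = 13/9, a = 7.
Markov: P[X ≥ 7] ≤ μ/a = (13/9)/7 = 13/63.
Numerically: ≈ 0.206349.
(Since a = 7 > μ = 1.444444, the bound 13/63 is < 1 and informative.)

P[X ≥ 7] ≤ 13/63 ≈ 0.206349.


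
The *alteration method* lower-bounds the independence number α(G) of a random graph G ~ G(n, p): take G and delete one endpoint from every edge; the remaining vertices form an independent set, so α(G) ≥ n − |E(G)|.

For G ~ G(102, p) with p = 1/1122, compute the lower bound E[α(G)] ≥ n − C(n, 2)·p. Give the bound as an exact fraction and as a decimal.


E[|E(G)|] = C(102, 2)·p = 5151 · (1/1122) = 101/22.
E[α(G)] ≥ n − E[|E(G)|] = 102 − 101/22 = 2143/22.
Numerically: ≈ 97.40909.
(This is only a lower bound; the true E[α(G)] may be larger.)

E[α(G)] ≥ 2143/22 ≈ 97.40909.


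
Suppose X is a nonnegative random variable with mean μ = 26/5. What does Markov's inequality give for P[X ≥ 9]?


μ = E[X] = 26/5, a = 9.
Markov: P[X ≥ 9] ≤ μ/a = (26/5)/9 = 26/45.
Numerically: ≈ 0.577778.
(Since a = 9 > μ = 5.200000, the bound 26/45 is < 1 and informative.)

P[X ≥ 9] ≤ 26/45 ≈ 0.577778.


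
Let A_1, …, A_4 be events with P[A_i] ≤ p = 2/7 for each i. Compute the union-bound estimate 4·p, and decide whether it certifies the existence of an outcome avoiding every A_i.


Union bound: P[∪_{i=1}^{4} A_i] ≤ Σ_i P[A_i] ≤ 4·p = 4·(2/7) = 8/7.
Numerically: 8/7 ≈ 1.1429.
Is 8/7 < 1? NO.
Since the bound 8/7 is ≥ 1, the union bound is uninformative here; it does NOT by itself certify existence.

4·p = 8/7 ≈ 1.1429; existence NOT certified by the union bound.


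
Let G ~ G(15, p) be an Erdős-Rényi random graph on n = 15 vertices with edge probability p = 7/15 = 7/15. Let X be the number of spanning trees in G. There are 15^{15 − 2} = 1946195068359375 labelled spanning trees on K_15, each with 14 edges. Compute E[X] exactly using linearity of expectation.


K_15 has 15^{15 − 2} = 1946195068359375 labelled spanning trees.
For each such spanning tree H, let X_H = 1 if all 14 edges of H are present in G. Then P[X_H = 1] = p^{14} = (7/15)^{14} = 678223072849/29192926025390625.
By linearity of expectation: E[X] = Σ_H E[X_H] = 1946195068359375 · p^{14} = 1946195068359375 · 678223072849/29192926025390625 = 678223072849/15.
Numerically: E[X] ≈ 4.52149e+10.

E[X] = 1946195068359375 · (7/15)^{14} = 678223072849/15 ≈ 4.52149e+10.


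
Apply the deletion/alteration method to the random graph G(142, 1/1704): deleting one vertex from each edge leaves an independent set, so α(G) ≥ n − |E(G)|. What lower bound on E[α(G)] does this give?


E[|E(G)|] = C(142, 2)·p = 10011 · (1/1704) = 47/8.
E[α(G)] ≥ n − E[|E(G)|] = 142 − 47/8 = 1089/8.
Numerically: ≈ 136.12500.
(This is only a lower bound; the true E[α(G)] may be larger.)

E[α(G)] ≥ 1089/8 ≈ 136.12500.


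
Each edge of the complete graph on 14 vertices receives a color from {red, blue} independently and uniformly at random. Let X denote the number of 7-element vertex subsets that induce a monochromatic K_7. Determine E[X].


Let X = Σ_S X_S over the C(14, 7) = 3432 subsets S of size 7, where X_S = 1 if the K_7 on S is monochromatic.
For a fixed S, the K_7 on S has C(7, 2) = 21 edges. P[all 21 edges red] = (1/2)^21, and likewise for blue, so P[monochromatic] = 2·(1/2)^21 = 2^{1 − 21} = 1/1048576.
Summing: E[X] = C(14, 7) · 2^{1 − 21} = 3432 · 1/1048576 = 429/131072.
Numerically: E[X] ≈ 0.003273.

E[X] = C(14,7)·2^(1−C(7,2)) = 429/131072 ≈ 0.003273.


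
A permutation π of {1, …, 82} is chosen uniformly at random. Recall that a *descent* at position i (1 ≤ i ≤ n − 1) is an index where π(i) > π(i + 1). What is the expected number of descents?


Write X = Σ X_I over i = 1, …, 81, with X_I the indicator of one descent.
There are 81 indicators.
For each fixed i, the pair (π(i), π(i+1)) is a uniformly random ordered pair of distinct values from {1, …, 82}; by symmetry P[π(i) > π(i+1)] = 1/2.
By linearity: E[X] = 81 · (1/2) = (82 − 1) · (1/2) = 81/2 ≈ 40.500000.

E[X] = 81/2 = 40.500000.


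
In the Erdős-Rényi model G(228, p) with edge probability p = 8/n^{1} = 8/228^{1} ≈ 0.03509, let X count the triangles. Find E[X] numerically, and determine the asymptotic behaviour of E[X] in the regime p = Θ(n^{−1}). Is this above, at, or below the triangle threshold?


Number of potential triangles: C(228, 3) = 1949476.
Each occurs with probability p³ ≈ (0.03509)³ ≈ 4.319818e-05.
By linearity: E[X] = C(228, 3)·p³ ≈ 1949476 · 4.319818e-05 ≈ 84.2138.
Here α = 1, so p = 8/n is exactly at the triangle threshold p ~ 1/n. Asymptotically E[X] → c³/6 = 8³/6 = 256/3 ≈ 85.3333, a bounded constant. In this regime the triangle count is asymptotically Poisson(c³/6).

E[X] ≈ 84.2138; in regime p = Θ(1/n^{1}) E[X] stays bounded (at the triangle threshold p ~ 1/n).


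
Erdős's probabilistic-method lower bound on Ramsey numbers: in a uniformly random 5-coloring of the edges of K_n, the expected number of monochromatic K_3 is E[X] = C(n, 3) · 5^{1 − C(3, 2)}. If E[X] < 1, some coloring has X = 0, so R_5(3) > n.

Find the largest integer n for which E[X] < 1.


We need C(n, 3) · 5^{1 − 3} < 1, i.e. C(n, 3) < 5^{3 − 1} = 25.
Check values of n near the boundary:
  n = 3: C(3, 3) = 1; 1 < 25? YES
  n = 4: C(4, 3) = 4; 4 < 25? YES
  n = 5: C(5, 3) = 10; 10 < 25? YES
  n = 6: C(6, 3) = 20; 20 < 25? YES
  n = 7: C(7, 3) = 35; 35 < 25? NO
The largest n with C(n, 3) < 25 is n = 6 (where E[X] = 4/5 ≈ 0.80000). Hence R_5(3) > 6, i.e. R_5(3) ≥ 7.

Largest n = 6; hence R_5(3) > 6.


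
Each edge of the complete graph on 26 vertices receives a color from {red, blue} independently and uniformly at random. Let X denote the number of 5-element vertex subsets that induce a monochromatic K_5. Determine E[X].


Let X = Σ_S X_S over the C(26, 5) = 65780 subsets S of size 5, where X_S = 1 if the K_5 on S is monochromatic.
For a fixed S, the K_5 on S has C(5, 2) = 10 edges. P[all 10 edges red] = (1/2)^10, and likewise for blue, so P[monochromatic] = 2·(1/2)^10 = 2^{1 − 10} = 1/512.
By linearity: E[X] = C(26, 5) · 2^{1 − 10} = 65780 · 1/512 = 16445/128.
Numerically: E[X] ≈ 128.477.

E[X] = C(26,5)·2^(1−C(5,2)) = 16445/128 ≈ 128.477.


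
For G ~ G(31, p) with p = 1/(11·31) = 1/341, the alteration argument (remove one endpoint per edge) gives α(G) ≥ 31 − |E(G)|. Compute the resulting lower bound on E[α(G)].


E[|E(G)|] = C(31, 2)·p = 465 · (1/341) = 15/11.
E[α(G)] ≥ n − E[|E(G)|] = 31 − 15/11 = 326/11.
Numerically: ≈ 29.636.
(This is only a lower bound; the true E[α(G)] may be larger.)

E[α(G)] ≥ 326/11 ≈ 29.636.


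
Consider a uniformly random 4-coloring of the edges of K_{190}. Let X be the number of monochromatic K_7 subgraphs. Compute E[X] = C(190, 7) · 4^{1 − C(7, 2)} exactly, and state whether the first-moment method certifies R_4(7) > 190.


E[X] = C(190, 7) · 4^{1 − 21} = 1585940245560 · 4^{−20} = 1585940245560/1099511627776.
As a reduced fraction: E[X] = 198242530695/137438953472 ≈ 1.442.
Is E[X] < 1? NO.
Since E[X] ≥ 1, the first-moment bound is inconclusive at n = 190; it does NOT by itself certify R_4(7) > 190.

E[X] = 198242530695/137438953472 ≈ 1.442; E[X] ≥ 1; first-moment method inconclusive here.


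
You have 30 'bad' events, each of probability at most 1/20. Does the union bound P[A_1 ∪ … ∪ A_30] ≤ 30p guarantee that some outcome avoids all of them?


Union bound: P[∪_{i=1}^{30} A_i] ≤ Σ_i P[A_i] ≤ 30·p = 30·(1/20) = 3/2.
Numerically: 3/2 ≈ 1.50000.
Is 3/2 < 1? NO.
Since the bound 3/2 is ≥ 1, the union bound is uninformative here; it does NOT by itself certify existence.

30·p = 3/2 ≈ 1.50000; existence NOT certified by the union bound.


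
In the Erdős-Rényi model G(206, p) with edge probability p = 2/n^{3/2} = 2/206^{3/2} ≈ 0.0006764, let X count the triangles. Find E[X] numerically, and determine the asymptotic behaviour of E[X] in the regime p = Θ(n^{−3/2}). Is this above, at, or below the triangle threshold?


Number of potential triangles: C(206, 3) = 1435820.
Each occurs with probability p³ ≈ (0.0006764)³ ≈ 3.095191e-10.
By linearity: E[X] = C(206, 3)·p³ ≈ 1435820 · 3.095191e-10 ≈ 0.0004.
Since α = 3/2 > 1, p = c/n^{3/2} = o(1/n) is below the triangle threshold p ~ 1/n. Asymptotically E[X] ~ (c³/6)·n^{3(1−α)} = (2³/6)·n^{-1.5} → 0, so by Markov's inequality G has no triangles w.h.p.

E[X] ≈ 0.0004; in regime p = Θ(1/n^{3/2}) E[X] tends to 0 (below the triangle threshold p ~ 1/n).


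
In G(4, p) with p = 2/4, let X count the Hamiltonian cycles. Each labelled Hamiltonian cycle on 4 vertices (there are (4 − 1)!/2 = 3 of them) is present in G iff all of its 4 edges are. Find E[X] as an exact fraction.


K_4 has (4 − 1)!/2 = 3 labelled Hamiltonian cycles.
For each such Hamiltonian cycle H, let X_H = 1 if all 4 edges of H are present in G. Then P[X_H = 1] = p^{4} = (1/2)^{4} = 1/16.
Summing the indicators: E[X] = Σ_H E[X_H] = 3 · p^{4} = 3 · 1/16 = 3/16.
Numerically: E[X] ≈ 0.1875.

E[X] = 3 · (1/2)^{4} = 3/16 ≈ 0.1875.


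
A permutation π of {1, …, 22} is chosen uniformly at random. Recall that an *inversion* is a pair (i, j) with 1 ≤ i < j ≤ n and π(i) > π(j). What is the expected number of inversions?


Write X = Σ X_I over the C(22, 2) = 231 pairs i < j, with X_I the indicator of one inversion.
There are 231 indicators.
For each fixed pair i < j, the values π(i) and π(j) are two distinct elements of {1, …, 22} in uniformly random order; by symmetry P[π(i) > π(j)] = 1/2.
By linearity: E[X] = 231 · (1/2) = C(22, 2) · (1/2) = 231/2 = 231/2 ≈ 115.500000.

E[X] = 231/2 = 115.500000.


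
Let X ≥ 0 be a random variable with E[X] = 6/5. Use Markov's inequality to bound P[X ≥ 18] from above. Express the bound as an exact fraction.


μ = E[X] = 6/5, a = 18.
Markov: P[X ≥ 18] ≤ μ/a = (6/5)/18 = 1/15.
Numerically: ≈ 0.066667.
(Since a = 18 > μ = 1.200000, the bound 1/15 is < 1 and informative.)

P[X ≥ 18] ≤ 1/15 ≈ 0.066667.


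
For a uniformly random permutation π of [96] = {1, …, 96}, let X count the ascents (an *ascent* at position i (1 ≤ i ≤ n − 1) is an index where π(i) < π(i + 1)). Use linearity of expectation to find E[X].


Write X = Σ X_I over i = 1, …, 95, with X_I the indicator of one ascent.
There are 95 indicators.
For each fixed i, the pair (π(i), π(i+1)) is a uniformly random ordered pair of distinct values from {1, …, 96}; by symmetry P[π(i) < π(i+1)] = 1/2.
By linearity: E[X] = 95 · (1/2) = (96 − 1) · (1/2) = 95/2 ≈ 47.5000.

E[X] = 95/2 = 47.5000.


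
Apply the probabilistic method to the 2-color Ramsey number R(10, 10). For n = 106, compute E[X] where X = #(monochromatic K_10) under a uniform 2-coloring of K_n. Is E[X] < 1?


E[X] = C(106, 10) · 2^{1 − 45} = 31853506369685 · 2^{−44} = 31853506369685/17592186044416.
As a reduced fraction: E[X] = 31853506369685/17592186044416 ≈ 1.8107.
Is E[X] < 1? NO.
Since E[X] ≥ 1, the first-moment bound is inconclusive at n = 106; it does NOT by itself certify R(10, 10) > 106.

E[X] = 31853506369685/17592186044416 ≈ 1.8107; E[X] ≥ 1; first-moment method inconclusive here.


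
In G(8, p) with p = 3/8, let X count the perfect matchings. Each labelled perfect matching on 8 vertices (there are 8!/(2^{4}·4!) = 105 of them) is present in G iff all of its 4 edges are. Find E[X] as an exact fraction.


K_8 has 8!/(2^{4}·4!) = 105 labelled perfect matchings.
For each such perfect matching H, let X_H = 1 if all 4 edges of H are present in G. Then P[X_H = 1] = p^{4} = (3/8)^{4} = 81/4096.
By linearity: E[X] = Σ_H E[X_H] = 105 · p^{4} = 105 · 81/4096 = 8505/4096.
Numerically: E[X] ≈ 2.08.

E[X] = 105 · (3/8)^{4} = 8505/4096 ≈ 2.08.


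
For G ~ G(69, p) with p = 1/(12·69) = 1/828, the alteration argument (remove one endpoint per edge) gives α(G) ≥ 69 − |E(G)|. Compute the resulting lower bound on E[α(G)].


E[|E(G)|] = C(69, 2)·p = 2346 · (1/828) = 17/6.
E[α(G)] ≥ n − E[|E(G)|] = 69 − 17/6 = 397/6.
Numerically: ≈ 66.1667.
(This is only a lower bound; the true E[α(G)] may be larger.)

E[α(G)] ≥ 397/6 ≈ 66.1667.


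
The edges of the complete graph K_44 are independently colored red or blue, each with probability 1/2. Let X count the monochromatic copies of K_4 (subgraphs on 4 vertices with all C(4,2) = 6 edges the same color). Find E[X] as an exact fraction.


Let X = Σ_S X_S over the C(44, 4) = 135751 subsets S of size 4, where X_S = 1 if the K_4 on S is monochromatic.
For a fixed S, the K_4 on S has C(4, 2) = 6 edges. P[all 6 edges red] = (1/2)^6, and likewise for blue, so P[monochromatic] = 2·(1/2)^6 = 2^{1 − 6} = 1/32.
By linearity: E[X] = C(44, 4) · 2^{1 − 6} = 135751 · 1/32 = 135751/32.
Numerically: E[X] ≈ 4242.218750.

E[X] = C(44,4)·2^(1−C(4,2)) = 135751/32 ≈ 4242.218750.


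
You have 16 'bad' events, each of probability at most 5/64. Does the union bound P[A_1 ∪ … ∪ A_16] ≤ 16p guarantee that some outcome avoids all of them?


Union bound: P[∪_{i=1}^{16} A_i] ≤ Σ_i P[A_i] ≤ 16·p = 16·(5/64) = 5/4.
Numerically: 5/4 ≈ 1.2500000.
Is 5/4 < 1? NO.
Since the bound 5/4 is ≥ 1, the union bound is uninformative here; it does NOT by itself certify existence.

16·p = 5/4 ≈ 1.2500000; existence NOT certified by the union bound.


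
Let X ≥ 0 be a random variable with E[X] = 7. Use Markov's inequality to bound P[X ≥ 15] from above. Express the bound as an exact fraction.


μ = E[X] = 7, a = 15.
Markov: P[X ≥ 15] ≤ μ/a = (7)/15 = 7/15.
Numerically: ≈ 0.467.
(Since a = 15 > μ = 7.000, the bound 7/15 is < 1 and informative.)

P[X ≥ 15] ≤ 7/15 ≈ 0.467.


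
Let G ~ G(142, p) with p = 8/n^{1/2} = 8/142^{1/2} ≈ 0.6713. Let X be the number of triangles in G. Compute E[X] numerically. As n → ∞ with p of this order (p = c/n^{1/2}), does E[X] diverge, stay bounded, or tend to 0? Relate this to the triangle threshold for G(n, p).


Number of potential triangles: C(142, 3) = 467180.
Each occurs with probability p³ ≈ (0.6713)³ ≈ 3.025781e-01.
By linearity: E[X] = C(142, 3)·p³ ≈ 467180 · 3.025781e-01 ≈ 141358.4214.
Since α = 1/2 < 1, p = c/n^{1/2} ≫ 1/n is above the triangle threshold p ~ 1/n. Asymptotically E[X] ~ (c³/6)·n^{3(1−α)} = (8³/6)·n^{1.5} → ∞; triangles are abundant w.h.p.

E[X] ≈ 141358.4214; in regime p = Θ(1/n^{1/2}) E[X] diverges (above the triangle threshold p ~ 1/n).


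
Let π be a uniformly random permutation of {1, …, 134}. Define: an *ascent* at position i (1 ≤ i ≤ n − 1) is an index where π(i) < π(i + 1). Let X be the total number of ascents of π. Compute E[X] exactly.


Write X = Σ X_I over i = 1, …, 133, with X_I the indicator of one ascent.
There are 133 indicators.
For each fixed i, the pair (π(i), π(i+1)) is a uniformly random ordered pair of distinct values from {1, …, 134}; by symmetry P[π(i) < π(i+1)] = 1/2.
By linearity: E[X] = 133 · (1/2) = (134 − 1) · (1/2) = 133/2 ≈ 66.500000.

E[X] = 133/2 = 66.500000.


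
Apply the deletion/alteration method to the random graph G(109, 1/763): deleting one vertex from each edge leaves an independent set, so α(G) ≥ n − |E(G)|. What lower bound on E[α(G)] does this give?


E[|E(G)|] = C(109, 2)·p = 5886 · (1/763) = 54/7.
E[α(G)] ≥ n − E[|E(G)|] = 109 − 54/7 = 709/7.
Numerically: ≈ 101.2857.
(This is only a lower bound; the true E[α(G)] may be larger.)

E[α(G)] ≥ 709/7 ≈ 101.2857.


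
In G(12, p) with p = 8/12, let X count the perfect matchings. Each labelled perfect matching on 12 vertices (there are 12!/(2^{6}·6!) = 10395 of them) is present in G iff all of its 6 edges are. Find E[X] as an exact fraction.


K_12 has 12!/(2^{6}·6!) = 10395 labelled perfect matchings.
For each such perfect matching H, let X_H = 1 if all 6 edges of H are present in G. Then P[X_H = 1] = p^{6} = (2/3)^{6} = 64/729.
By linearity of expectation: E[X] = Σ_H E[X_H] = 10395 · p^{6} = 10395 · 64/729 = 24640/27.
Numerically: E[X] ≈ 912.593.

E[X] = 10395 · (2/3)^{6} = 24640/27 ≈ 912.593.


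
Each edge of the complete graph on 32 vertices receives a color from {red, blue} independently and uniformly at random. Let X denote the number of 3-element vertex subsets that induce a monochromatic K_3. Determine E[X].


Let X = Σ_S X_S over the C(32, 3) = 4960 subsets S of size 3, where X_S = 1 if the K_3 on S is monochromatic.
For a fixed S, the K_3 on S has C(3, 2) = 3 edges. P[all 3 edges red] = (1/2)^3, and likewise for blue, so P[monochromatic] = 2·(1/2)^3 = 2^{1 − 3} = 1/4.
Summing: E[X] = C(32, 3) · 2^{1 − 3} = 4960 · 1/4 = 1240.
Numerically: E[X] ≈ 1240.000000.

E[X] = C(32,3)·2^(1−C(3,2)) = 1240 ≈ 1240.000000.


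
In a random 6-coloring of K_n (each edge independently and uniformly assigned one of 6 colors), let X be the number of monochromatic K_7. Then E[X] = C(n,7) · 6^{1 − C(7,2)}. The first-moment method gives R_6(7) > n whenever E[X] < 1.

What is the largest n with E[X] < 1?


We need C(n, 7) · 6^{1 − 21} < 1, i.e. C(n, 7) < 6^{21 − 1} = 3656158440062976.
Check values of n near the boundary:
  n = 566: C(566, 7) = 3557206237959440; 3557206237959440 < 3656158440062976? YES
  n = 567: C(567, 7) = 3601671315933933; 3601671315933933 < 3656158440062976? YES
  n = 568: C(568, 7) = 3646611956239704; 3646611956239704 < 3656158440062976? YES
  n = 569: C(569, 7) = 3692032389858348; 3692032389858348 < 3656158440062976? NO
The largest n with C(n, 7) < 3656158440062976 is n = 568 (where E[X] = 16882462760369/16926659444736 ≈ 0.997389). Hence R_6(7) > 568, i.e. R_6(7) ≥ 569.

Largest n = 568; hence R_6(7) > 568.


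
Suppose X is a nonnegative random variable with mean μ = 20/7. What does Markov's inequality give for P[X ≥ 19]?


μ = E[X] = 20/7, a = 19.
Markov: P[X ≥ 19] ≤ μ/a = (20/7)/19 = 20/133.
Numerically: ≈ 0.150376.
(Since a = 19 > μ = 2.857143, the bound 20/133 is < 1 and informative.)

P[X ≥ 19] ≤ 20/133 ≈ 0.150376.


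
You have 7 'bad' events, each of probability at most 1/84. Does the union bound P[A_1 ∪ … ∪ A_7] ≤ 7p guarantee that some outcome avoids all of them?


Union bound: P[∪_{i=1}^{7} A_i] ≤ Σ_i P[A_i] ≤ 7·p = 7·(1/84) = 1/12.
Numerically: 1/12 ≈ 0.083333.
Is 1/12 < 1? YES.
Since P[∪ A_i] ≤ 1/12 < 1, the complement has P[∩ A_i^c] ≥ 1 − 1/12 = 11/12 > 0, so some outcome avoids every A_i.

7·p = 1/12 ≈ 0.083333; existence CERTIFIED by the union bound.


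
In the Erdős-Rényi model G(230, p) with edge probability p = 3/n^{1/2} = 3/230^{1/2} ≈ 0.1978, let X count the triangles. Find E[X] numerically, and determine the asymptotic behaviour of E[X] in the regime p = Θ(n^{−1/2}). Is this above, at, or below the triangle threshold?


Number of potential triangles: C(230, 3) = 2001460.
Each occurs with probability p³ ≈ (0.1978)³ ≈ 7.740553e-03.
By linearity: E[X] = C(230, 3)·p³ ≈ 2001460 · 7.740553e-03 ≈ 15492.4080.
Since α = 1/2 < 1, p = c/n^{1/2} ≫ 1/n is above the triangle threshold p ~ 1/n. Asymptotically E[X] ~ (c³/6)·n^{3(1−α)} = (3³/6)·n^{1.5} → ∞; triangles are abundant w.h.p.

E[X] ≈ 15492.4080; in regime p = Θ(1/n^{1/2}) E[X] diverges (above the triangle threshold p ~ 1/n).


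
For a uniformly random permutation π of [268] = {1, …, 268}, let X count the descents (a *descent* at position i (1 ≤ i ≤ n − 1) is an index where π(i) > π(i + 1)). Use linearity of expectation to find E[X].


Write X = Σ X_I over i = 1, …, 267, with X_I the indicator of one descent.
There are 267 indicators.
For each fixed i, the pair (π(i), π(i+1)) is a uniformly random ordered pair of distinct values from {1, …, 268}; by symmetry P[π(i) > π(i+1)] = 1/2.
By linearity: E[X] = 267 · (1/2) = (268 − 1) · (1/2) = 267/2 ≈ 133.50000.

E[X] = 267/2 = 133.50000.


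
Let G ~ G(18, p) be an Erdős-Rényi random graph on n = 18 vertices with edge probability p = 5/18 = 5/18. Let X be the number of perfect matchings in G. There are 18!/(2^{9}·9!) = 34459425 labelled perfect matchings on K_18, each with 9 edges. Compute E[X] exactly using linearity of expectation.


K_18 has 18!/(2^{9}·9!) = 34459425 labelled perfect matchings.
For each such perfect matching H, let X_H = 1 if all 9 edges of H are present in G. Then P[X_H = 1] = p^{9} = (5/18)^{9} = 1953125/198359290368.
By linearity of expectation: E[X] = Σ_H E[X_H] = 34459425 · p^{9} = 34459425 · 1953125/198359290368 = 830908203125/2448880128.
Numerically: E[X] ≈ 339.

E[X] = 34459425 · (5/18)^{9} = 830908203125/2448880128 ≈ 339.


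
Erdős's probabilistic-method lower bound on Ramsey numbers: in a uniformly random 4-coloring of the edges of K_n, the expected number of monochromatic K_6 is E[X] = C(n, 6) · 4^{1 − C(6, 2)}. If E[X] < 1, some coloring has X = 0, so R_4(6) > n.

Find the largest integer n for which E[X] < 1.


We need C(n, 6) · 4^{1 − 15} < 1, i.e. C(n, 6) < 4^{15 − 1} = 268435456.
Check values of n near the boundary:
  n = 76: C(76, 6) = 218618940; 218618940 < 268435456? YES
  n = 77: C(77, 6) = 237093780; 237093780 < 268435456? YES
  n = 78: C(78, 6) = 256851595; 256851595 < 268435456? YES
  n = 79: C(79, 6) = 277962685; 277962685 < 268435456? NO
  n = 80: C(80, 6) = 300500200; 300500200 < 268435456? NO
The largest n with C(n, 6) < 268435456 is n = 78 (where E[X] = 256851595/268435456 ≈ 0.9568). Hence R_4(6) > 78, i.e. R_4(6) ≥ 79.

Largest n = 78; hence R_4(6) > 78.


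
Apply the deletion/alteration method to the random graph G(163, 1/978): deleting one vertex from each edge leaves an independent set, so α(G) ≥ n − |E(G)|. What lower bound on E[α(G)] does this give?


E[|E(G)|] = C(163, 2)·p = 13203 · (1/978) = 27/2.
E[α(G)] ≥ n − E[|E(G)|] = 163 − 27/2 = 299/2.
Numerically: ≈ 149.500000.
(This is only a lower bound; the true E[α(G)] may be larger.)

E[α(G)] ≥ 299/2 ≈ 149.500000.


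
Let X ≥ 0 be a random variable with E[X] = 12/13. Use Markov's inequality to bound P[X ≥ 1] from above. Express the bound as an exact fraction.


μ = E[X] = 12/13, a = 1.
Markov: P[X ≥ 1] ≤ μ/a = (12/13)/1 = 12/13.
Numerically: ≈ 0.9231.
(Since a = 1 > μ = 0.9231, the bound 12/13 is < 1 and informative.)

P[X ≥ 1] ≤ 12/13 ≈ 0.9231.


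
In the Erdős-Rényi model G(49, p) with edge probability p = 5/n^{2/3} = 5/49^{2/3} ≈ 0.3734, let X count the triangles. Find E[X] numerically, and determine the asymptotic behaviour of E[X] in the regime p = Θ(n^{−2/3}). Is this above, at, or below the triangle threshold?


Number of potential triangles: C(49, 3) = 18424.
Each occurs with probability p³ ≈ (0.3734)³ ≈ 5.2061641e-02.
By linearity: E[X] = C(49, 3)·p³ ≈ 18424 · 5.2061641e-02 ≈ 959.18367.
Since α = 2/3 < 1, p = c/n^{2/3} ≫ 1/n is above the triangle threshold p ~ 1/n. Asymptotically E[X] ~ (c³/6)·n^{3(1−α)} = (5³/6)·n^{1} → ∞; triangles are abundant w.h.p.

E[X] ≈ 959.18367; in regime p = Θ(1/n^{2/3}) E[X] diverges (above the triangle threshold p ~ 1/n).


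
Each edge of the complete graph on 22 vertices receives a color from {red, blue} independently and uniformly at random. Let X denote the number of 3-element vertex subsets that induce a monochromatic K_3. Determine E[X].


Let X = Σ_S X_S over the C(22, 3) = 1540 subsets S of size 3, where X_S = 1 if the K_3 on S is monochromatic.
For a fixed S, the K_3 on S has C(3, 2) = 3 edges. P[all 3 edges red] = (1/2)^3, and likewise for blue, so P[monochromatic] = 2·(1/2)^3 = 2^{1 − 3} = 1/4.
By linearity of expectation: E[X] = C(22, 3) · 2^{1 − 3} = 1540 · 1/4 = 385.
Numerically: E[X] ≈ 385.0000.

E[X] = C(22,3)·2^(1−C(3,2)) = 385 ≈ 385.0000.


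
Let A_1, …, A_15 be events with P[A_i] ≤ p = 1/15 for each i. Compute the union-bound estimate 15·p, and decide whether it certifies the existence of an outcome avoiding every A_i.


Union bound: P[∪_{i=1}^{15} A_i] ≤ Σ_i P[A_i] ≤ 15·p = 15·(1/15) = 1.
Numerically: 1 ≈ 1.0000000.
Is 1 < 1? NO.
Since the bound 1 is ≥ 1, the union bound is uninformative here; it does NOT by itself certify existence.

15·p = 1 ≈ 1.0000000; existence NOT certified by the union bound.


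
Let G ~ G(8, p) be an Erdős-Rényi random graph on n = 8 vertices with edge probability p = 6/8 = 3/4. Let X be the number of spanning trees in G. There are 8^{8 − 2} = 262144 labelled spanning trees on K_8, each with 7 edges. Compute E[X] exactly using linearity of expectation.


K_8 has 8^{8 − 2} = 262144 labelled spanning trees.
For each such spanning tree H, let X_H = 1 if all 7 edges of H are present in G. Then P[X_H = 1] = p^{7} = (3/4)^{7} = 2187/16384.
By linearity of expectation: E[X] = Σ_H E[X_H] = 262144 · p^{7} = 262144 · 2187/16384 = 34992.
Numerically: E[X] ≈ 34992.

E[X] = 262144 · (3/4)^{7} = 34992 ≈ 34992.


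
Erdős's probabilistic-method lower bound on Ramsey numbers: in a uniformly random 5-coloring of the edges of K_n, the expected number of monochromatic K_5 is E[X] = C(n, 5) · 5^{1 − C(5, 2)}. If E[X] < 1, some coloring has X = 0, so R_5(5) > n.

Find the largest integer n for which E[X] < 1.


We need C(n, 5) · 5^{1 − 10} < 1, i.e. C(n, 5) < 5^{10 − 1} = 1953125.
Check values of n near the boundary:
  n = 47: C(47, 5) = 1533939; 1533939 < 1953125? YES
  n = 48: C(48, 5) = 1712304; 1712304 < 1953125? YES
  n = 49: C(49, 5) = 1906884; 1906884 < 1953125? YES
  n = 50: C(50, 5) = 2118760; 2118760 < 1953125? NO
The largest n with C(n, 5) < 1953125 is n = 49 (where E[X] = 1906884/1953125 ≈ 0.976). Hence R_5(5) > 49, i.e. R_5(5) ≥ 50.

Largest n = 49; hence R_5(5) > 49.


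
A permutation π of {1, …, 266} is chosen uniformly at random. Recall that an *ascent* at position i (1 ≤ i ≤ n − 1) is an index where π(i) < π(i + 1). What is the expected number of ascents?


Write X = Σ X_I over i = 1, …, 265, with X_I the indicator of one ascent.
There are 265 indicators.
For each fixed i, the pair (π(i), π(i+1)) is a uniformly random ordered pair of distinct values from {1, …, 266}; by symmetry P[π(i) < π(i+1)] = 1/2.
By linearity: E[X] = 265 · (1/2) = (266 − 1) · (1/2) = 265/2 ≈ 132.500.

E[X] = 265/2 = 132.500.


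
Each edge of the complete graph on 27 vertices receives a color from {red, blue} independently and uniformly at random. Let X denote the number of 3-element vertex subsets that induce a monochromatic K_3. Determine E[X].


Let X = Σ_S X_S over the C(27, 3) = 2925 subsets S of size 3, where X_S = 1 if the K_3 on S is monochromatic.
For a fixed S, the K_3 on S has C(3, 2) = 3 edges. P[all 3 edges red] = (1/2)^3, and likewise for blue, so P[monochromatic] = 2·(1/2)^3 = 2^{1 − 3} = 1/4.
By linearity of expectation: E[X] = C(27, 3) · 2^{1 − 3} = 2925 · 1/4 = 2925/4.
Numerically: E[X] ≈ 731.25000.

E[X] = C(27,3)·2^(1−C(3,2)) = 2925/4 ≈ 731.25000.


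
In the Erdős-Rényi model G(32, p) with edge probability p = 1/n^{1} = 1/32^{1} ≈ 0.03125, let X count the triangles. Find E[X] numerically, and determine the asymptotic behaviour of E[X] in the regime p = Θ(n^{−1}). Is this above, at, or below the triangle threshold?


Number of potential triangles: C(32, 3) = 4960.
Each occurs with probability p³ ≈ (0.03125)³ ≈ 3.05175781e-05.
By linearity: E[X] = C(32, 3)·p³ ≈ 4960 · 3.05175781e-05 ≈ 0.151367.
Here α = 1, so p = 1/n is exactly at the triangle threshold p ~ 1/n. Asymptotically E[X] → c³/6 = 1³/6 = 1/6 ≈ 0.166667, a bounded constant. In this regime the triangle count is asymptotically Poisson(c³/6).

E[X] ≈ 0.151367; in regime p = Θ(1/n^{1}) E[X] stays bounded (at the triangle threshold p ~ 1/n).


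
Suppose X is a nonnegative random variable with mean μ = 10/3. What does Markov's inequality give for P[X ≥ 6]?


μ = E[X] = 10/3, a = 6.
Markov: P[X ≥ 6] ≤ μ/a = (10/3)/6 = 5/9.
Numerically: ≈ 0.556.
(Since a = 6 > μ = 3.333, the bound 5/9 is < 1 and informative.)

P[X ≥ 6] ≤ 5/9 ≈ 0.556.


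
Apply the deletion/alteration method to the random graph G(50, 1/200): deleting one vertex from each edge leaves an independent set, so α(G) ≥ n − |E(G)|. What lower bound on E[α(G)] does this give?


E[|E(G)|] = C(50, 2)·p = 1225 · (1/200) = 49/8.
E[α(G)] ≥ n − E[|E(G)|] = 50 − 49/8 = 351/8.
Numerically: ≈ 43.875.
(This is only a lower bound; the true E[α(G)] may be larger.)

E[α(G)] ≥ 351/8 ≈ 43.875.


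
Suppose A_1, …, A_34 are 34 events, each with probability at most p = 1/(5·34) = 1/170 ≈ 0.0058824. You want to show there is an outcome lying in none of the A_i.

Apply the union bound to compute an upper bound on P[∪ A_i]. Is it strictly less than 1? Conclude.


Union bound: P[∪_{i=1}^{34} A_i] ≤ Σ_i P[A_i] ≤ 34·p = 34·(1/170) = 1/5.
Numerically: 1/5 ≈ 0.2000000.
Is 1/5 < 1? YES.
Since P[∪ A_i] ≤ 1/5 < 1, the complement has P[∩ A_i^c] ≥ 1 − 1/5 = 4/5 > 0, so some outcome avoids every A_i.

34·p = 1/5 ≈ 0.2000000; existence CERTIFIED by the union bound.


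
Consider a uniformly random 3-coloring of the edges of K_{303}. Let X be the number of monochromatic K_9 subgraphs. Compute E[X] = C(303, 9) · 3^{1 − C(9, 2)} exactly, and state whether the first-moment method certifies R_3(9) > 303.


E[X] = C(303, 9) · 3^{1 − 36} = 52617706925494425 · 3^{−35} = 52617706925494425/50031545098999707.
As a reduced fraction: E[X] = 17539235641831475/16677181699666569 ≈ 1.05169.
Is E[X] < 1? NO.
Since E[X] ≥ 1, the first-moment bound is inconclusive at n = 303; it does NOT by itself certify R_3(9) > 303.

E[X] = 17539235641831475/16677181699666569 ≈ 1.05169; E[X] ≥ 1; first-moment method inconclusive here.


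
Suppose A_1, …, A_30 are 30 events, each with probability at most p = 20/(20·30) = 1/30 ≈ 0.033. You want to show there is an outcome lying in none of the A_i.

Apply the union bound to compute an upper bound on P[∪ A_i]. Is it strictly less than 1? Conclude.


Union bound: P[∪_{i=1}^{30} A_i] ≤ Σ_i P[A_i] ≤ 30·p = 30·(1/30) = 1.
Numerically: 1 ≈ 1.000.
Is 1 < 1? NO.
Since the bound 1 is ≥ 1, the union bound is uninformative here; it does NOT by itself certify existence.

30·p = 1 ≈ 1.000; existence NOT certified by the union bound.


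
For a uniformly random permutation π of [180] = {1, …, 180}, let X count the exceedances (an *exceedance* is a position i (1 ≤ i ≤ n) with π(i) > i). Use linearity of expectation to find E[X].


Write X = Σ_{i=1}^{180} X_i, where X_i = 1_{π(i) > i}.
For each fixed i, π(i) is uniform over {1, …, 180} (marginal of a uniform permutation), so P[π(i) > i] = (n − i)/n. Summing: Σ_{i=1}^{180} (n − i)/n = (0 + 1 + … + 179)/180 = 180(180 − 1)/(2·180) = (180 − 1)/2.
Hence E[X] = Σ_{i=1}^{180} (180 − i)/180 = 179/2 ≈ 89.50000.

E[X] = 179/2 = 89.50000.


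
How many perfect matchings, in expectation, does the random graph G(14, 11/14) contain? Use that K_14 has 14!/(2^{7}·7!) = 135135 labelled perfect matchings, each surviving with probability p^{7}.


K_14 has 14!/(2^{7}·7!) = 135135 labelled perfect matchings.
For each such perfect matching H, let X_H = 1 if all 7 edges of H are present in G. Then P[X_H = 1] = p^{7} = (11/14)^{7} = 19487171/105413504.
By linearity of expectation: E[X] = Σ_H E[X_H] = 135135 · p^{7} = 135135 · 19487171/105413504 = 376199836155/15059072.
Numerically: E[X] ≈ 2.5e+04.

E[X] = 135135 · (11/14)^{7} = 376199836155/15059072 ≈ 2.5e+04.


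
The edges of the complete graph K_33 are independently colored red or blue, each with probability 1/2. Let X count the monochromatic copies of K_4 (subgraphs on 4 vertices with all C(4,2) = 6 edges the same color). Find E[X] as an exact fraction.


Let X = Σ_S X_S over the C(33, 4) = 40920 subsets S of size 4, where X_S = 1 if the K_4 on S is monochromatic.
For a fixed S, the K_4 on S has C(4, 2) = 6 edges. P[all 6 edges red] = (1/2)^6, and likewise for blue, so P[monochromatic] = 2·(1/2)^6 = 2^{1 − 6} = 1/32.
By linearity: E[X] = C(33, 4) · 2^{1 − 6} = 40920 · 1/32 = 5115/4.
Numerically: E[X] ≈ 1278.750000.

E[X] = C(33,4)·2^(1−C(4,2)) = 5115/4 ≈ 1278.750000.


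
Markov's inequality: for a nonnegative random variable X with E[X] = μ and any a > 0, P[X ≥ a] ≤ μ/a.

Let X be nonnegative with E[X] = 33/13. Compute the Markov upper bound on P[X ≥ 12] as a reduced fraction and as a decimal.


μ = E[X] = 33/13, a = 12.
Markov: P[X ≥ 12] ≤ μ/a = (33/13)/12 = 11/52.
Numerically: ≈ 0.212.
(Since a = 12 > μ = 2.538, the bound 11/52 is < 1 and informative.)

P[X ≥ 12] ≤ 11/52 ≈ 0.212.


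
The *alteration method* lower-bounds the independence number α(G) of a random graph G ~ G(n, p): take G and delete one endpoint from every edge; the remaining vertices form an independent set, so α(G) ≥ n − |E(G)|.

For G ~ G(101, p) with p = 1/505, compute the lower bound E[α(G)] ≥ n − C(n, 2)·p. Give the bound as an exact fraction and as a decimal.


E[|E(G)|] = C(101, 2)·p = 5050 · (1/505) = 10.
E[α(G)] ≥ n − E[|E(G)|] = 101 − 10 = 91.
Numerically: ≈ 91.000.
(This is only a lower bound; the true E[α(G)] may be larger.)

E[α(G)] ≥ 91 ≈ 91.000.


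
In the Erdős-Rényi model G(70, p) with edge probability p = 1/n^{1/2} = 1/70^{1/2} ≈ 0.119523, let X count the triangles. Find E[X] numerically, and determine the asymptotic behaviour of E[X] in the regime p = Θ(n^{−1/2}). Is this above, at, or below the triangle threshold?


Number of potential triangles: C(70, 3) = 54740.
Each occurs with probability p³ ≈ (0.119523)³ ≈ 1.70746944e-03.
By linearity: E[X] = C(70, 3)·p³ ≈ 54740 · 1.70746944e-03 ≈ 93.466877.
Since α = 1/2 < 1, p = c/n^{1/2} ≫ 1/n is above the triangle threshold p ~ 1/n. Asymptotically E[X] ~ (c³/6)·n^{3(1−α)} = (1³/6)·n^{1.5} → ∞; triangles are abundant w.h.p.

E[X] ≈ 93.466877; in regime p = Θ(1/n^{1/2}) E[X] diverges (above the triangle threshold p ~ 1/n).


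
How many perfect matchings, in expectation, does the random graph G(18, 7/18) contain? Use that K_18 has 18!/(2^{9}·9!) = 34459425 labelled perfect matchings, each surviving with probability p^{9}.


K_18 has 18!/(2^{9}·9!) = 34459425 labelled perfect matchings.
For each such perfect matching H, let X_H = 1 if all 9 edges of H are present in G. Then P[X_H = 1] = p^{9} = (7/18)^{9} = 40353607/198359290368.
By linearity: E[X] = Σ_H E[X_H] = 34459425 · p^{9} = 34459425 · 40353607/198359290368 = 17167433257975/2448880128.
Numerically: E[X] ≈ 7010.32.

E[X] = 34459425 · (7/18)^{9} = 17167433257975/2448880128 ≈ 7010.32.


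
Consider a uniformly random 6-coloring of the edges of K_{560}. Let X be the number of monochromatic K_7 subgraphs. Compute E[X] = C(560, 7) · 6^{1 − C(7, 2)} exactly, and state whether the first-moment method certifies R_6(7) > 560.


E[X] = C(560, 7) · 6^{1 − 21} = 3300169391659920 · 6^{−20} = 3300169391659920/3656158440062976.
As a reduced fraction: E[X] = 68753528992915/76169967501312 ≈ 0.9026330.
Is E[X] < 1? YES.
Since E[X] < 1, there exists a 6-coloring of K_{560} with no monochromatic K_7; hence R_6(7) > 560.

E[X] = 68753528992915/76169967501312 ≈ 0.9026330; E[X] < 1, so R_6(7) > 560.


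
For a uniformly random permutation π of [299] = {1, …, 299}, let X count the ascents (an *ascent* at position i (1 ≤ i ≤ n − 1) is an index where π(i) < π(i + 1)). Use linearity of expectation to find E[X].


Write X = Σ X_I over i = 1, …, 298, with X_I the indicator of one ascent.
There are 298 indicators.
For each fixed i, the pair (π(i), π(i+1)) is a uniformly random ordered pair of distinct values from {1, …, 299}; by symmetry P[π(i) < π(i+1)] = 1/2.
By linearity: E[X] = 298 · (1/2) = (299 − 1) · (1/2) = 149 ≈ 149.000.

E[X] = 149 = 149.000.


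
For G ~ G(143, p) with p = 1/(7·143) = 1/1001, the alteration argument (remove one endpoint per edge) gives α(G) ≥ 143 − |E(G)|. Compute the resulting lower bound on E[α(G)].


E[|E(G)|] = C(143, 2)·p = 10153 · (1/1001) = 71/7.
E[α(G)] ≥ n − E[|E(G)|] = 143 − 71/7 = 930/7.
Numerically: ≈ 132.857.
(This is only a lower bound; the true E[α(G)] may be larger.)

E[α(G)] ≥ 930/7 ≈ 132.857.


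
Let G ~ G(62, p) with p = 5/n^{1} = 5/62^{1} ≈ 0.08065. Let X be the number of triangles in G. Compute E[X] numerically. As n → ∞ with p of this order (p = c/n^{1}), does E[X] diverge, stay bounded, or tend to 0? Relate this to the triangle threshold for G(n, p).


Number of potential triangles: C(62, 3) = 37820.
Each occurs with probability p³ ≈ (0.08065)³ ≈ 5.244873e-04.
By linearity: E[X] = C(62, 3)·p³ ≈ 37820 · 5.244873e-04 ≈ 19.8361.
Here α = 1, so p = 5/n is exactly at the triangle threshold p ~ 1/n. Asymptotically E[X] → c³/6 = 5³/6 = 125/6 ≈ 20.8333, a bounded constant. In this regime the triangle count is asymptotically Poisson(c³/6).

E[X] ≈ 19.8361; in regime p = Θ(1/n^{1}) E[X] stays bounded (at the triangle threshold p ~ 1/n).


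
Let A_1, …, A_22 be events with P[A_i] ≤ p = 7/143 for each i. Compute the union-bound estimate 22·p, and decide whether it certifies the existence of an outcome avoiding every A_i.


Union bound: P[∪_{i=1}^{22} A_i] ≤ Σ_i P[A_i] ≤ 22·p = 22·(7/143) = 14/13.
Numerically: 14/13 ≈ 1.07692.
Is 14/13 < 1? NO.
Since the bound 14/13 is ≥ 1, the union bound is uninformative here; it does NOT by itself certify existence.

22·p = 14/13 ≈ 1.07692; existence NOT certified by the union bound.
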